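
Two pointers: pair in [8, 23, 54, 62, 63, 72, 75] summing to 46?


lo=0(8)+hi=6(75)=83
lo=0(8)+hi=5(72)=80
lo=0(8)+hi=4(63)=71
lo=0(8)+hi=3(62)=70
lo=0(8)+hi=2(54)=62
lo=0(8)+hi=1(23)=31

No pair found


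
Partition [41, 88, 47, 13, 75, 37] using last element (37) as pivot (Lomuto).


Pivot: 37
  13 <= 37: swap -> [13, 88, 47, 41, 75, 37]
Place pivot at 1: [13, 37, 47, 41, 75, 88]

Partitioned: [13, 37, 47, 41, 75, 88]


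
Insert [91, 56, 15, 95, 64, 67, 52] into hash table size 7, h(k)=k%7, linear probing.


Insert 91: h=0 -> slot 0
Insert 56: h=0, 1 probes -> slot 1
Insert 15: h=1, 1 probes -> slot 2
Insert 95: h=4 -> slot 4
Insert 64: h=1, 2 probes -> slot 3
Insert 67: h=4, 1 probes -> slot 5
Insert 52: h=3, 3 probes -> slot 6

Table: [91, 56, 15, 64, 95, 67, 52]


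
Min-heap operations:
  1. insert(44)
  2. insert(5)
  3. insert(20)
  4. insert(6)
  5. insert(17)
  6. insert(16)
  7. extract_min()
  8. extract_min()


insert(44) -> [44]
insert(5) -> [5, 44]
insert(20) -> [5, 44, 20]
insert(6) -> [5, 6, 20, 44]
insert(17) -> [5, 6, 20, 44, 17]
insert(16) -> [5, 6, 16, 44, 17, 20]
extract_min()->5, [6, 17, 16, 44, 20]
extract_min()->6, [16, 17, 20, 44]

Final heap: [16, 17, 20, 44]


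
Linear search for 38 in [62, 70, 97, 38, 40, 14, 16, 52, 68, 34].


i=0: 62!=38
i=1: 70!=38
i=2: 97!=38
i=3: 38==38 found!

Found at 3, 4 comps


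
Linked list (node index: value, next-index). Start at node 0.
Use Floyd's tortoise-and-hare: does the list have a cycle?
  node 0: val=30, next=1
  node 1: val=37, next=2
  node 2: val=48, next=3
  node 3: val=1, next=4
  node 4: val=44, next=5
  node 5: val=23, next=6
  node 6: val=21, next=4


Floyd's tortoise (slow, +1) and hare (fast, +2):
  init: slow=0, fast=0
  step 1: slow=1, fast=2
  step 2: slow=2, fast=4
  step 3: slow=3, fast=6
  step 4: slow=4, fast=5
  step 5: slow=5, fast=4
  step 6: slow=6, fast=6
  slow == fast at node 6: cycle detected

Cycle: yes


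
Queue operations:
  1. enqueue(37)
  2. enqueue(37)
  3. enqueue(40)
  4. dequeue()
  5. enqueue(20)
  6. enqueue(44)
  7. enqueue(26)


enqueue(37) -> [37]
enqueue(37) -> [37, 37]
enqueue(40) -> [37, 37, 40]
dequeue()->37, [37, 40]
enqueue(20) -> [37, 40, 20]
enqueue(44) -> [37, 40, 20, 44]
enqueue(26) -> [37, 40, 20, 44, 26]

Final queue: [37, 40, 20, 44, 26]


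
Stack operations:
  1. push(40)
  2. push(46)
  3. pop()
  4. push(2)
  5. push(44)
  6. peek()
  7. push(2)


push(40) -> [40]
push(46) -> [40, 46]
pop()->46, [40]
push(2) -> [40, 2]
push(44) -> [40, 2, 44]
peek()->44
push(2) -> [40, 2, 44, 2]

Final stack: [40, 2, 44, 2]


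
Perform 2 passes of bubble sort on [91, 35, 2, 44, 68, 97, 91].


Initial: [91, 35, 2, 44, 68, 97, 91]
Pass 1: [35, 2, 44, 68, 91, 91, 97] (5 swaps)
Pass 2: [2, 35, 44, 68, 91, 91, 97] (1 swaps)

After 2 passes: [2, 35, 44, 68, 91, 91, 97]


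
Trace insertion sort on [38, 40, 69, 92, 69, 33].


Initial: [38, 40, 69, 92, 69, 33]
Insert 40: [38, 40, 69, 92, 69, 33]
Insert 69: [38, 40, 69, 92, 69, 33]
Insert 92: [38, 40, 69, 92, 69, 33]
Insert 69: [38, 40, 69, 69, 92, 33]
Insert 33: [33, 38, 40, 69, 69, 92]

Sorted: [33, 38, 40, 69, 69, 92]


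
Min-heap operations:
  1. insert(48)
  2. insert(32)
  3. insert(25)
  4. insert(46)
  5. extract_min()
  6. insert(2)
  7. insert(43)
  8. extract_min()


insert(48) -> [48]
insert(32) -> [32, 48]
insert(25) -> [25, 48, 32]
insert(46) -> [25, 46, 32, 48]
extract_min()->25, [32, 46, 48]
insert(2) -> [2, 32, 48, 46]
insert(43) -> [2, 32, 48, 46, 43]
extract_min()->2, [32, 43, 48, 46]

Final heap: [32, 43, 48, 46]


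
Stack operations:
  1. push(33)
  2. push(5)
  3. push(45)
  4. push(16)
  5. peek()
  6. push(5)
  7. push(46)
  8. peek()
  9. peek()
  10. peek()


push(33) -> [33]
push(5) -> [33, 5]
push(45) -> [33, 5, 45]
push(16) -> [33, 5, 45, 16]
peek()->16
push(5) -> [33, 5, 45, 16, 5]
push(46) -> [33, 5, 45, 16, 5, 46]
peek()->46
peek()->46
peek()->46

Final stack: [33, 5, 45, 16, 5, 46]


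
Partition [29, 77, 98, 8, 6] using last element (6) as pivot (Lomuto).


Pivot: 6
Place pivot at 0: [6, 77, 98, 8, 29]

Partitioned: [6, 77, 98, 8, 29]


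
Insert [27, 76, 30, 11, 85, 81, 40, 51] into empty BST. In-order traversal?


Insert 27: root
Insert 76: R from 27
Insert 30: R from 27 -> L from 76
Insert 11: L from 27
Insert 85: R from 27 -> R from 76
Insert 81: R from 27 -> R from 76 -> L from 85
Insert 40: R from 27 -> L from 76 -> R from 30
Insert 51: R from 27 -> L from 76 -> R from 30 -> R from 40

In-order: [11, 27, 30, 40, 51, 76, 81, 85]


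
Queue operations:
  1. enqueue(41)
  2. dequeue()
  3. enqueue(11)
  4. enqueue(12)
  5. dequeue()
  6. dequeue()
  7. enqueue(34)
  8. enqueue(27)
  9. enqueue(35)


enqueue(41) -> [41]
dequeue()->41, []
enqueue(11) -> [11]
enqueue(12) -> [11, 12]
dequeue()->11, [12]
dequeue()->12, []
enqueue(34) -> [34]
enqueue(27) -> [34, 27]
enqueue(35) -> [34, 27, 35]

Final queue: [34, 27, 35]


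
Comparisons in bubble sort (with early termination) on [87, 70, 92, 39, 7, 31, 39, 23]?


Algorithm: bubble sort (with early termination)
Input: [87, 70, 92, 39, 7, 31, 39, 23]
Sorted: [7, 23, 31, 39, 39, 70, 87, 92]

28


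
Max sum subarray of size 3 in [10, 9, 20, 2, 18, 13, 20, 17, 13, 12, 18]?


[0:3]: 39
[1:4]: 31
[2:5]: 40
[3:6]: 33
[4:7]: 51
[5:8]: 50
[6:9]: 50
[7:10]: 42
[8:11]: 43

Max: 51 at [4:7]


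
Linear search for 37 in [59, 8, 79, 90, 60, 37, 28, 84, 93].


i=0: 59!=37
i=1: 8!=37
i=2: 79!=37
i=3: 90!=37
i=4: 60!=37
i=5: 37==37 found!

Found at 5, 6 comps


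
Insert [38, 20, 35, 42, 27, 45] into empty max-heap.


Insert 38: [38]
Insert 20: [38, 20]
Insert 35: [38, 20, 35]
Insert 42: [42, 38, 35, 20]
Insert 27: [42, 38, 35, 20, 27]
Insert 45: [45, 38, 42, 20, 27, 35]

Final heap: [45, 38, 42, 20, 27, 35]


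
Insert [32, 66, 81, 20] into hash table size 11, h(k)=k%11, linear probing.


Insert 32: h=10 -> slot 10
Insert 66: h=0 -> slot 0
Insert 81: h=4 -> slot 4
Insert 20: h=9 -> slot 9

Table: [66, None, None, None, 81, None, None, None, None, 20, 32]


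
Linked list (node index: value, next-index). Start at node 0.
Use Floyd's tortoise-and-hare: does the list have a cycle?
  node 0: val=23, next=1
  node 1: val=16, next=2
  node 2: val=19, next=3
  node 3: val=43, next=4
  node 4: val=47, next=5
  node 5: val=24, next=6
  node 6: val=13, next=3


Floyd's tortoise (slow, +1) and hare (fast, +2):
  init: slow=0, fast=0
  step 1: slow=1, fast=2
  step 2: slow=2, fast=4
  step 3: slow=3, fast=6
  step 4: slow=4, fast=4
  slow == fast at node 4: cycle detected

Cycle: yes


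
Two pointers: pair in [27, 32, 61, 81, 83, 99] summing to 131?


lo=0(27)+hi=5(99)=126
lo=1(32)+hi=5(99)=131

Yes: 32+99=131


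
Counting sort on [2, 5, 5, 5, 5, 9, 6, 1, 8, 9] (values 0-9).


Input: [2, 5, 5, 5, 5, 9, 6, 1, 8, 9]
Counts: [0, 1, 1, 0, 0, 4, 1, 0, 1, 2]

Sorted: [1, 2, 5, 5, 5, 5, 6, 8, 9, 9]


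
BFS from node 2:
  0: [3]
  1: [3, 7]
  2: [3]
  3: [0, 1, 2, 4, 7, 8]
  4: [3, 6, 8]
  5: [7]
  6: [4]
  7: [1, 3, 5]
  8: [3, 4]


Visit 2, enqueue [3]
Visit 3, enqueue [0, 1, 4, 7, 8]
Visit 0, enqueue []
Visit 1, enqueue []
Visit 4, enqueue [6]
Visit 7, enqueue [5]
Visit 8, enqueue []
Visit 6, enqueue []
Visit 5, enqueue []

BFS order: [2, 3, 0, 1, 4, 7, 8, 6, 5]


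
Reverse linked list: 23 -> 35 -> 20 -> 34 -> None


Step 1: curr=23, set curr.next=prev(None) | reversed so far: 23
Step 2: curr=35, set curr.next=prev(23) | reversed so far: 35 -> 23
Step 3: curr=20, set curr.next=prev(35) | reversed so far: 20 -> 35 -> 23
Step 4: curr=34, set curr.next=prev(20) | reversed so far: 34 -> 20 -> 35 -> 23

34 -> 20 -> 35 -> 23 -> None


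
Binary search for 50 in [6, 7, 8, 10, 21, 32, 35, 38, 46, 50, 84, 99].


Step 1: lo=0, hi=11, mid=5, val=32
Step 2: lo=6, hi=11, mid=8, val=46
Step 3: lo=9, hi=11, mid=10, val=84
Step 4: lo=9, hi=9, mid=9, val=50

Found at index 9


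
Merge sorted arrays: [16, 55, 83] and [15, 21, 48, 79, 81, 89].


Take 15 from B
Take 16 from A
Take 21 from B
Take 48 from B
Take 55 from A
Take 79 from B
Take 81 from B
Take 83 from A

Merged: [15, 16, 21, 48, 55, 79, 81, 83, 89]


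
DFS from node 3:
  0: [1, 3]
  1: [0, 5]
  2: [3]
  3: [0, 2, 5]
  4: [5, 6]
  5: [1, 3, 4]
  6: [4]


Visit 3, push [5, 2, 0]
Visit 0, push [1]
Visit 1, push [5]
Visit 5, push [4]
Visit 4, push [6]
Visit 6, push []
Visit 2, push []

DFS order: [3, 0, 1, 5, 4, 6, 2]


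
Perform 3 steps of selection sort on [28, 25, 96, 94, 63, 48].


Initial: [28, 25, 96, 94, 63, 48]
Step 1: min=25 at 1
  Swap: [25, 28, 96, 94, 63, 48]
Step 2: min=28 at 1
  Swap: [25, 28, 96, 94, 63, 48]
Step 3: min=48 at 5
  Swap: [25, 28, 48, 94, 63, 96]

After 3 steps: [25, 28, 48, 94, 63, 96]


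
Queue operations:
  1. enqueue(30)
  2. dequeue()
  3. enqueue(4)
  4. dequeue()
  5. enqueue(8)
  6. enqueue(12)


enqueue(30) -> [30]
dequeue()->30, []
enqueue(4) -> [4]
dequeue()->4, []
enqueue(8) -> [8]
enqueue(12) -> [8, 12]

Final queue: [8, 12]


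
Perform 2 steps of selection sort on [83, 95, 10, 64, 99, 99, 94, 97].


Initial: [83, 95, 10, 64, 99, 99, 94, 97]
Step 1: min=10 at 2
  Swap: [10, 95, 83, 64, 99, 99, 94, 97]
Step 2: min=64 at 3
  Swap: [10, 64, 83, 95, 99, 99, 94, 97]

After 2 steps: [10, 64, 83, 95, 99, 99, 94, 97]


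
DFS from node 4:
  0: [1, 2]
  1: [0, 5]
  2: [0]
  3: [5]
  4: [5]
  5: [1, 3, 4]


Visit 4, push [5]
Visit 5, push [3, 1]
Visit 1, push [0]
Visit 0, push [2]
Visit 2, push []
Visit 3, push []

DFS order: [4, 5, 1, 0, 2, 3]


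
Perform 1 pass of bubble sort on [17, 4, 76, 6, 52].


Initial: [17, 4, 76, 6, 52]
Pass 1: [4, 17, 6, 52, 76] (3 swaps)

After 1 pass: [4, 17, 6, 52, 76]


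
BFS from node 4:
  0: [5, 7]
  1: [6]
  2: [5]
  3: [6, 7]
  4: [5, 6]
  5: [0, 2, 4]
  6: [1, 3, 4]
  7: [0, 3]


Visit 4, enqueue [5, 6]
Visit 5, enqueue [0, 2]
Visit 6, enqueue [1, 3]
Visit 0, enqueue [7]
Visit 2, enqueue []
Visit 1, enqueue []
Visit 3, enqueue []
Visit 7, enqueue []

BFS order: [4, 5, 6, 0, 2, 1, 3, 7]


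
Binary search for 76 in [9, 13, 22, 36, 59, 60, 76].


Step 1: lo=0, hi=6, mid=3, val=36
Step 2: lo=4, hi=6, mid=5, val=60
Step 3: lo=6, hi=6, mid=6, val=76

Found at index 6


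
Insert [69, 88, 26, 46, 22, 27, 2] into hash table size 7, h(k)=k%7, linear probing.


Insert 69: h=6 -> slot 6
Insert 88: h=4 -> slot 4
Insert 26: h=5 -> slot 5
Insert 46: h=4, 3 probes -> slot 0
Insert 22: h=1 -> slot 1
Insert 27: h=6, 3 probes -> slot 2
Insert 2: h=2, 1 probes -> slot 3

Table: [46, 22, 27, 2, 88, 26, 69]


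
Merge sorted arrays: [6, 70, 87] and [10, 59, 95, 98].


Take 6 from A
Take 10 from B
Take 59 from B
Take 70 from A
Take 87 from A

Merged: [6, 10, 59, 70, 87, 95, 98]


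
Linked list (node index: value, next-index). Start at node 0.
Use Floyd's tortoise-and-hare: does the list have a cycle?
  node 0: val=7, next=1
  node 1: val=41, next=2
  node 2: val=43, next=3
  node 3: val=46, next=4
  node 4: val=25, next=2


Floyd's tortoise (slow, +1) and hare (fast, +2):
  init: slow=0, fast=0
  step 1: slow=1, fast=2
  step 2: slow=2, fast=4
  step 3: slow=3, fast=3
  slow == fast at node 3: cycle detected

Cycle: yes


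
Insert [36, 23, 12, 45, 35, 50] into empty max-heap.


Insert 36: [36]
Insert 23: [36, 23]
Insert 12: [36, 23, 12]
Insert 45: [45, 36, 12, 23]
Insert 35: [45, 36, 12, 23, 35]
Insert 50: [50, 36, 45, 23, 35, 12]

Final heap: [50, 36, 45, 23, 35, 12]


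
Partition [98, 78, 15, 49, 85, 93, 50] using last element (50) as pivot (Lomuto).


Pivot: 50
  15 <= 50: swap -> [15, 78, 98, 49, 85, 93, 50]
  49 <= 50: swap -> [15, 49, 98, 78, 85, 93, 50]
Place pivot at 2: [15, 49, 50, 78, 85, 93, 98]

Partitioned: [15, 49, 50, 78, 85, 93, 98]


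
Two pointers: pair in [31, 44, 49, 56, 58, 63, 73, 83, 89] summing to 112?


lo=0(31)+hi=8(89)=120
lo=0(31)+hi=7(83)=114
lo=0(31)+hi=6(73)=104
lo=1(44)+hi=6(73)=117
lo=1(44)+hi=5(63)=107
lo=2(49)+hi=5(63)=112

Yes: 49+63=112


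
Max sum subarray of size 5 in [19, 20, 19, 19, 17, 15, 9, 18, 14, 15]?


[0:5]: 94
[1:6]: 90
[2:7]: 79
[3:8]: 78
[4:9]: 73
[5:10]: 71

Max: 94 at [0:5]


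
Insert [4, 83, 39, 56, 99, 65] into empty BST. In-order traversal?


Insert 4: root
Insert 83: R from 4
Insert 39: R from 4 -> L from 83
Insert 56: R from 4 -> L from 83 -> R from 39
Insert 99: R from 4 -> R from 83
Insert 65: R from 4 -> L from 83 -> R from 39 -> R from 56

In-order: [4, 39, 56, 65, 83, 99]


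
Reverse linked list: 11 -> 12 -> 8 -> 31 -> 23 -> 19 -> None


Step 1: curr=11, set curr.next=prev(None) | reversed so far: 11
Step 2: curr=12, set curr.next=prev(11) | reversed so far: 12 -> 11
Step 3: curr=8, set curr.next=prev(12) | reversed so far: 8 -> 12 -> 11
Step 4: curr=31, set curr.next=prev(8) | reversed so far: 31 -> 8 -> 12 -> 11
Step 5: curr=23, set curr.next=prev(31) | reversed so far: 23 -> 31 -> 8 -> 12 -> 11
Step 6: curr=19, set curr.next=prev(23) | reversed so far: 19 -> 23 -> 31 -> 8 -> 12 -> 11

19 -> 23 -> 31 -> 8 -> 12 -> 11 -> None


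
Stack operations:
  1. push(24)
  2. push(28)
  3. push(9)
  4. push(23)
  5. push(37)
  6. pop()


push(24) -> [24]
push(28) -> [24, 28]
push(9) -> [24, 28, 9]
push(23) -> [24, 28, 9, 23]
push(37) -> [24, 28, 9, 23, 37]
pop()->37, [24, 28, 9, 23]

Final stack: [24, 28, 9, 23]


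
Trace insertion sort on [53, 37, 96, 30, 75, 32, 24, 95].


Initial: [53, 37, 96, 30, 75, 32, 24, 95]
Insert 37: [37, 53, 96, 30, 75, 32, 24, 95]
Insert 96: [37, 53, 96, 30, 75, 32, 24, 95]
Insert 30: [30, 37, 53, 96, 75, 32, 24, 95]
Insert 75: [30, 37, 53, 75, 96, 32, 24, 95]
Insert 32: [30, 32, 37, 53, 75, 96, 24, 95]
Insert 24: [24, 30, 32, 37, 53, 75, 96, 95]
Insert 95: [24, 30, 32, 37, 53, 75, 95, 96]

Sorted: [24, 30, 32, 37, 53, 75, 95, 96]


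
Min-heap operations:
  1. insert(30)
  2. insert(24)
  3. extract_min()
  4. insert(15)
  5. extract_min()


insert(30) -> [30]
insert(24) -> [24, 30]
extract_min()->24, [30]
insert(15) -> [15, 30]
extract_min()->15, [30]

Final heap: [30]


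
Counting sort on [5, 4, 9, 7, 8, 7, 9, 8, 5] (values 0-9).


Input: [5, 4, 9, 7, 8, 7, 9, 8, 5]
Counts: [0, 0, 0, 0, 1, 2, 0, 2, 2, 2]

Sorted: [4, 5, 5, 7, 7, 8, 8, 9, 9]


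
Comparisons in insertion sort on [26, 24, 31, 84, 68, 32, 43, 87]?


Algorithm: insertion sort
Input: [26, 24, 31, 84, 68, 32, 43, 87]
Sorted: [24, 26, 31, 32, 43, 68, 84, 87]

12


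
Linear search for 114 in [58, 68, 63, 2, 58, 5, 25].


i=0: 58!=114
i=1: 68!=114
i=2: 63!=114
i=3: 2!=114
i=4: 58!=114
i=5: 5!=114
i=6: 25!=114

Not found, 7 comps


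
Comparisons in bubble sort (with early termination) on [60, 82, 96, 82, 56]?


Algorithm: bubble sort (with early termination)
Input: [60, 82, 96, 82, 56]
Sorted: [56, 60, 82, 82, 96]

10


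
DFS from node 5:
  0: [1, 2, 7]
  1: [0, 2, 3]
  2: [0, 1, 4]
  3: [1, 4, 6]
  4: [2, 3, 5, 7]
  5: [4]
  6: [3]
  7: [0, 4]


Visit 5, push [4]
Visit 4, push [7, 3, 2]
Visit 2, push [1, 0]
Visit 0, push [7, 1]
Visit 1, push [3]
Visit 3, push [6]
Visit 6, push []
Visit 7, push []

DFS order: [5, 4, 2, 0, 1, 3, 6, 7]


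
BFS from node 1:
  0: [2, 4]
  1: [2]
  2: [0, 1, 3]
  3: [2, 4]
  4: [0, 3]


Visit 1, enqueue [2]
Visit 2, enqueue [0, 3]
Visit 0, enqueue [4]
Visit 3, enqueue []
Visit 4, enqueue []

BFS order: [1, 2, 0, 3, 4]


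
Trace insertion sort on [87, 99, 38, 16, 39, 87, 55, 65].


Initial: [87, 99, 38, 16, 39, 87, 55, 65]
Insert 99: [87, 99, 38, 16, 39, 87, 55, 65]
Insert 38: [38, 87, 99, 16, 39, 87, 55, 65]
Insert 16: [16, 38, 87, 99, 39, 87, 55, 65]
Insert 39: [16, 38, 39, 87, 99, 87, 55, 65]
Insert 87: [16, 38, 39, 87, 87, 99, 55, 65]
Insert 55: [16, 38, 39, 55, 87, 87, 99, 65]
Insert 65: [16, 38, 39, 55, 65, 87, 87, 99]

Sorted: [16, 38, 39, 55, 65, 87, 87, 99]


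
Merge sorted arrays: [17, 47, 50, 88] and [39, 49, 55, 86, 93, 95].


Take 17 from A
Take 39 from B
Take 47 from A
Take 49 from B
Take 50 from A
Take 55 from B
Take 86 from B
Take 88 from A

Merged: [17, 39, 47, 49, 50, 55, 86, 88, 93, 95]


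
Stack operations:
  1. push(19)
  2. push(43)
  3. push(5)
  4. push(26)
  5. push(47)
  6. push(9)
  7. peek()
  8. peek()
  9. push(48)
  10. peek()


push(19) -> [19]
push(43) -> [19, 43]
push(5) -> [19, 43, 5]
push(26) -> [19, 43, 5, 26]
push(47) -> [19, 43, 5, 26, 47]
push(9) -> [19, 43, 5, 26, 47, 9]
peek()->9
peek()->9
push(48) -> [19, 43, 5, 26, 47, 9, 48]
peek()->48

Final stack: [19, 43, 5, 26, 47, 9, 48]


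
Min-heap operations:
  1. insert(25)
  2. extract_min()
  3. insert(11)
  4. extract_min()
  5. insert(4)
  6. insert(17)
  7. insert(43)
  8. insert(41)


insert(25) -> [25]
extract_min()->25, []
insert(11) -> [11]
extract_min()->11, []
insert(4) -> [4]
insert(17) -> [4, 17]
insert(43) -> [4, 17, 43]
insert(41) -> [4, 17, 43, 41]

Final heap: [4, 17, 43, 41]


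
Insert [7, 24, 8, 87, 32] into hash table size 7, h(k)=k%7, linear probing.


Insert 7: h=0 -> slot 0
Insert 24: h=3 -> slot 3
Insert 8: h=1 -> slot 1
Insert 87: h=3, 1 probes -> slot 4
Insert 32: h=4, 1 probes -> slot 5

Table: [7, 8, None, 24, 87, 32, None]


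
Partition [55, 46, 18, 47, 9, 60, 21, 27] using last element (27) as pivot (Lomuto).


Pivot: 27
  18 <= 27: swap -> [18, 46, 55, 47, 9, 60, 21, 27]
  9 <= 27: swap -> [18, 9, 55, 47, 46, 60, 21, 27]
  21 <= 27: swap -> [18, 9, 21, 47, 46, 60, 55, 27]
Place pivot at 3: [18, 9, 21, 27, 46, 60, 55, 47]

Partitioned: [18, 9, 21, 27, 46, 60, 55, 47]


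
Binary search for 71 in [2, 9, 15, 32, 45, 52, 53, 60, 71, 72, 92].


Step 1: lo=0, hi=10, mid=5, val=52
Step 2: lo=6, hi=10, mid=8, val=71

Found at index 8


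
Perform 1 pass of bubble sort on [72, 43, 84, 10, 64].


Initial: [72, 43, 84, 10, 64]
Pass 1: [43, 72, 10, 64, 84] (3 swaps)

After 1 pass: [43, 72, 10, 64, 84]


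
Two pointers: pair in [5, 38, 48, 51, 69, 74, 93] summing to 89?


lo=0(5)+hi=6(93)=98
lo=0(5)+hi=5(74)=79
lo=1(38)+hi=5(74)=112
lo=1(38)+hi=4(69)=107
lo=1(38)+hi=3(51)=89

Yes: 38+51=89


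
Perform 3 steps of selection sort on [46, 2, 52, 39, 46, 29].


Initial: [46, 2, 52, 39, 46, 29]
Step 1: min=2 at 1
  Swap: [2, 46, 52, 39, 46, 29]
Step 2: min=29 at 5
  Swap: [2, 29, 52, 39, 46, 46]
Step 3: min=39 at 3
  Swap: [2, 29, 39, 52, 46, 46]

After 3 steps: [2, 29, 39, 52, 46, 46]


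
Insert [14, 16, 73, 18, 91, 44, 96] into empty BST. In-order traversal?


Insert 14: root
Insert 16: R from 14
Insert 73: R from 14 -> R from 16
Insert 18: R from 14 -> R from 16 -> L from 73
Insert 91: R from 14 -> R from 16 -> R from 73
Insert 44: R from 14 -> R from 16 -> L from 73 -> R from 18
Insert 96: R from 14 -> R from 16 -> R from 73 -> R from 91

In-order: [14, 16, 18, 44, 73, 91, 96]


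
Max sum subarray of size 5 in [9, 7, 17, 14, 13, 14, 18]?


[0:5]: 60
[1:6]: 65
[2:7]: 76

Max: 76 at [2:7]


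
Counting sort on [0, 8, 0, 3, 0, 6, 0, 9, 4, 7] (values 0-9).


Input: [0, 8, 0, 3, 0, 6, 0, 9, 4, 7]
Counts: [4, 0, 0, 1, 1, 0, 1, 1, 1, 1]

Sorted: [0, 0, 0, 0, 3, 4, 6, 7, 8, 9]


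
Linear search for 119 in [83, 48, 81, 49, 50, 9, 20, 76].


i=0: 83!=119
i=1: 48!=119
i=2: 81!=119
i=3: 49!=119
i=4: 50!=119
i=5: 9!=119
i=6: 20!=119
i=7: 76!=119

Not found, 8 comps


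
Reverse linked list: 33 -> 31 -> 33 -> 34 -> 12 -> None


Step 1: curr=33, set curr.next=prev(None) | reversed so far: 33
Step 2: curr=31, set curr.next=prev(33) | reversed so far: 31 -> 33
Step 3: curr=33, set curr.next=prev(31) | reversed so far: 33 -> 31 -> 33
Step 4: curr=34, set curr.next=prev(33) | reversed so far: 34 -> 33 -> 31 -> 33
Step 5: curr=12, set curr.next=prev(34) | reversed so far: 12 -> 34 -> 33 -> 31 -> 33

12 -> 34 -> 33 -> 31 -> 33 -> None


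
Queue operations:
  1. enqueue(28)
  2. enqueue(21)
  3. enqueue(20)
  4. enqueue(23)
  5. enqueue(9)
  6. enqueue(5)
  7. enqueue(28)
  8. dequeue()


enqueue(28) -> [28]
enqueue(21) -> [28, 21]
enqueue(20) -> [28, 21, 20]
enqueue(23) -> [28, 21, 20, 23]
enqueue(9) -> [28, 21, 20, 23, 9]
enqueue(5) -> [28, 21, 20, 23, 9, 5]
enqueue(28) -> [28, 21, 20, 23, 9, 5, 28]
dequeue()->28, [21, 20, 23, 9, 5, 28]

Final queue: [21, 20, 23, 9, 5, 28]


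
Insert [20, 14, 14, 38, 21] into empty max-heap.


Insert 20: [20]
Insert 14: [20, 14]
Insert 14: [20, 14, 14]
Insert 38: [38, 20, 14, 14]
Insert 21: [38, 21, 14, 14, 20]

Final heap: [38, 21, 14, 14, 20]


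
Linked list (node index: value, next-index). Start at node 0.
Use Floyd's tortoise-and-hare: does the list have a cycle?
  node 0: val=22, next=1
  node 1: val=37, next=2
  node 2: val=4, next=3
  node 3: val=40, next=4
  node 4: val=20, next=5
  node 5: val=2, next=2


Floyd's tortoise (slow, +1) and hare (fast, +2):
  init: slow=0, fast=0
  step 1: slow=1, fast=2
  step 2: slow=2, fast=4
  step 3: slow=3, fast=2
  step 4: slow=4, fast=4
  slow == fast at node 4: cycle detected

Cycle: yes


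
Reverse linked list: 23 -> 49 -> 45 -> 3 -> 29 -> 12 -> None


Step 1: curr=23, set curr.next=prev(None) | reversed so far: 23
Step 2: curr=49, set curr.next=prev(23) | reversed so far: 49 -> 23
Step 3: curr=45, set curr.next=prev(49) | reversed so far: 45 -> 49 -> 23
Step 4: curr=3, set curr.next=prev(45) | reversed so far: 3 -> 45 -> 49 -> 23
Step 5: curr=29, set curr.next=prev(3) | reversed so far: 29 -> 3 -> 45 -> 49 -> 23
Step 6: curr=12, set curr.next=prev(29) | reversed so far: 12 -> 29 -> 3 -> 45 -> 49 -> 23

12 -> 29 -> 3 -> 45 -> 49 -> 23 -> None


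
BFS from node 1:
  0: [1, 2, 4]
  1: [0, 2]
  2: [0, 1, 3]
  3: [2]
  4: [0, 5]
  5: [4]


Visit 1, enqueue [0, 2]
Visit 0, enqueue [4]
Visit 2, enqueue [3]
Visit 4, enqueue [5]
Visit 3, enqueue []
Visit 5, enqueue []

BFS order: [1, 0, 2, 4, 3, 5]


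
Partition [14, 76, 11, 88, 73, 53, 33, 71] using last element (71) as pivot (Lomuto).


Pivot: 71
  14 <= 71: advance i (no swap)
  11 <= 71: swap -> [14, 11, 76, 88, 73, 53, 33, 71]
  53 <= 71: swap -> [14, 11, 53, 88, 73, 76, 33, 71]
  33 <= 71: swap -> [14, 11, 53, 33, 73, 76, 88, 71]
Place pivot at 4: [14, 11, 53, 33, 71, 76, 88, 73]

Partitioned: [14, 11, 53, 33, 71, 76, 88, 73]


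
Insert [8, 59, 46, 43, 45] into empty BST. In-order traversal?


Insert 8: root
Insert 59: R from 8
Insert 46: R from 8 -> L from 59
Insert 43: R from 8 -> L from 59 -> L from 46
Insert 45: R from 8 -> L from 59 -> L from 46 -> R from 43

In-order: [8, 43, 45, 46, 59]


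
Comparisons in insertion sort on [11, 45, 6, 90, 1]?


Algorithm: insertion sort
Input: [11, 45, 6, 90, 1]
Sorted: [1, 6, 11, 45, 90]

8


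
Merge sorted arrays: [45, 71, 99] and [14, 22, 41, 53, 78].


Take 14 from B
Take 22 from B
Take 41 from B
Take 45 from A
Take 53 from B
Take 71 from A
Take 78 from B

Merged: [14, 22, 41, 45, 53, 71, 78, 99]


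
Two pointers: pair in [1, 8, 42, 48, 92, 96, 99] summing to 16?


lo=0(1)+hi=6(99)=100
lo=0(1)+hi=5(96)=97
lo=0(1)+hi=4(92)=93
lo=0(1)+hi=3(48)=49
lo=0(1)+hi=2(42)=43
lo=0(1)+hi=1(8)=9

No pair found


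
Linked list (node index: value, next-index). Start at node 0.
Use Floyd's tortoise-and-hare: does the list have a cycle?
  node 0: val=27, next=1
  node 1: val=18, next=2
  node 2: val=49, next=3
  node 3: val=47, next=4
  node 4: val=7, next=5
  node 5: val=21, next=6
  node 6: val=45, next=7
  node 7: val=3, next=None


Floyd's tortoise (slow, +1) and hare (fast, +2):
  init: slow=0, fast=0
  step 1: slow=1, fast=2
  step 2: slow=2, fast=4
  step 3: slow=3, fast=6
  step 4: fast 6->7->None, no cycle

Cycle: no


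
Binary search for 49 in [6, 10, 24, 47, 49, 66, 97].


Step 1: lo=0, hi=6, mid=3, val=47
Step 2: lo=4, hi=6, mid=5, val=66
Step 3: lo=4, hi=4, mid=4, val=49

Found at index 4


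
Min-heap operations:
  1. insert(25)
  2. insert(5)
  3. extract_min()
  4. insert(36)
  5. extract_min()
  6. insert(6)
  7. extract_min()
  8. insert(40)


insert(25) -> [25]
insert(5) -> [5, 25]
extract_min()->5, [25]
insert(36) -> [25, 36]
extract_min()->25, [36]
insert(6) -> [6, 36]
extract_min()->6, [36]
insert(40) -> [36, 40]

Final heap: [36, 40]


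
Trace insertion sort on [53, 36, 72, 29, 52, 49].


Initial: [53, 36, 72, 29, 52, 49]
Insert 36: [36, 53, 72, 29, 52, 49]
Insert 72: [36, 53, 72, 29, 52, 49]
Insert 29: [29, 36, 53, 72, 52, 49]
Insert 52: [29, 36, 52, 53, 72, 49]
Insert 49: [29, 36, 49, 52, 53, 72]

Sorted: [29, 36, 49, 52, 53, 72]


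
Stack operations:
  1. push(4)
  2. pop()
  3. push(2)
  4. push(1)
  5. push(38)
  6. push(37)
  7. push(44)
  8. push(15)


push(4) -> [4]
pop()->4, []
push(2) -> [2]
push(1) -> [2, 1]
push(38) -> [2, 1, 38]
push(37) -> [2, 1, 38, 37]
push(44) -> [2, 1, 38, 37, 44]
push(15) -> [2, 1, 38, 37, 44, 15]

Final stack: [2, 1, 38, 37, 44, 15]


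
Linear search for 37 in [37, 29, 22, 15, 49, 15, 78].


i=0: 37==37 found!

Found at 0, 1 comps


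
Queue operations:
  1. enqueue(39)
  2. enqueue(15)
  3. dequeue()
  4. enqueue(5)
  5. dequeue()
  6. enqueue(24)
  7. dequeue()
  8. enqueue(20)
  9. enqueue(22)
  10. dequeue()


enqueue(39) -> [39]
enqueue(15) -> [39, 15]
dequeue()->39, [15]
enqueue(5) -> [15, 5]
dequeue()->15, [5]
enqueue(24) -> [5, 24]
dequeue()->5, [24]
enqueue(20) -> [24, 20]
enqueue(22) -> [24, 20, 22]
dequeue()->24, [20, 22]

Final queue: [20, 22]


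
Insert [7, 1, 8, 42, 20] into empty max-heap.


Insert 7: [7]
Insert 1: [7, 1]
Insert 8: [8, 1, 7]
Insert 42: [42, 8, 7, 1]
Insert 20: [42, 20, 7, 1, 8]

Final heap: [42, 20, 7, 1, 8]


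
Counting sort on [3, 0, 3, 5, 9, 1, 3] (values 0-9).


Input: [3, 0, 3, 5, 9, 1, 3]
Counts: [1, 1, 0, 3, 0, 1, 0, 0, 0, 1]

Sorted: [0, 1, 3, 3, 3, 5, 9]


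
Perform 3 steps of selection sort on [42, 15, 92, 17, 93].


Initial: [42, 15, 92, 17, 93]
Step 1: min=15 at 1
  Swap: [15, 42, 92, 17, 93]
Step 2: min=17 at 3
  Swap: [15, 17, 92, 42, 93]
Step 3: min=42 at 3
  Swap: [15, 17, 42, 92, 93]

After 3 steps: [15, 17, 42, 92, 93]


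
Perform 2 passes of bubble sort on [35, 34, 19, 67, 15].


Initial: [35, 34, 19, 67, 15]
Pass 1: [34, 19, 35, 15, 67] (3 swaps)
Pass 2: [19, 34, 15, 35, 67] (2 swaps)

After 2 passes: [19, 34, 15, 35, 67]


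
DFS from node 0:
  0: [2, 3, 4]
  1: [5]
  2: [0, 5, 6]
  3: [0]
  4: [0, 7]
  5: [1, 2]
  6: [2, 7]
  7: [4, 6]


Visit 0, push [4, 3, 2]
Visit 2, push [6, 5]
Visit 5, push [1]
Visit 1, push []
Visit 6, push [7]
Visit 7, push [4]
Visit 4, push []
Visit 3, push []

DFS order: [0, 2, 5, 1, 6, 7, 4, 3]


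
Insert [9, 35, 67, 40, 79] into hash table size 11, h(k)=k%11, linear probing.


Insert 9: h=9 -> slot 9
Insert 35: h=2 -> slot 2
Insert 67: h=1 -> slot 1
Insert 40: h=7 -> slot 7
Insert 79: h=2, 1 probes -> slot 3

Table: [None, 67, 35, 79, None, None, None, 40, None, 9, None]


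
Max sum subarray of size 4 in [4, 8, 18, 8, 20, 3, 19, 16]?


[0:4]: 38
[1:5]: 54
[2:6]: 49
[3:7]: 50
[4:8]: 58

Max: 58 at [4:8]


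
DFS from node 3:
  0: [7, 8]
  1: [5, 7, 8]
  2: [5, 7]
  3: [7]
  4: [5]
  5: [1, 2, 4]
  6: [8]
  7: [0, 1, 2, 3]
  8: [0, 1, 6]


Visit 3, push [7]
Visit 7, push [2, 1, 0]
Visit 0, push [8]
Visit 8, push [6, 1]
Visit 1, push [5]
Visit 5, push [4, 2]
Visit 2, push []
Visit 4, push []
Visit 6, push []

DFS order: [3, 7, 0, 8, 1, 5, 2, 4, 6]


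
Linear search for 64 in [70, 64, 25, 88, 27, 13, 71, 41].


i=0: 70!=64
i=1: 64==64 found!

Found at 1, 2 comps


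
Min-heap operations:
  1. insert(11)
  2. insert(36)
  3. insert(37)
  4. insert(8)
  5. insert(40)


insert(11) -> [11]
insert(36) -> [11, 36]
insert(37) -> [11, 36, 37]
insert(8) -> [8, 11, 37, 36]
insert(40) -> [8, 11, 37, 36, 40]

Final heap: [8, 11, 37, 36, 40]


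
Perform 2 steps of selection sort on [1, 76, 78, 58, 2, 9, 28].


Initial: [1, 76, 78, 58, 2, 9, 28]
Step 1: min=1 at 0
  Swap: [1, 76, 78, 58, 2, 9, 28]
Step 2: min=2 at 4
  Swap: [1, 2, 78, 58, 76, 9, 28]

After 2 steps: [1, 2, 78, 58, 76, 9, 28]


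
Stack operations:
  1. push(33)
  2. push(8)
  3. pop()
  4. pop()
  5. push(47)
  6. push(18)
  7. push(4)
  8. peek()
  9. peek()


push(33) -> [33]
push(8) -> [33, 8]
pop()->8, [33]
pop()->33, []
push(47) -> [47]
push(18) -> [47, 18]
push(4) -> [47, 18, 4]
peek()->4
peek()->4

Final stack: [47, 18, 4]


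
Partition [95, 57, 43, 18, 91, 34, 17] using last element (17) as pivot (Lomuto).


Pivot: 17
Place pivot at 0: [17, 57, 43, 18, 91, 34, 95]

Partitioned: [17, 57, 43, 18, 91, 34, 95]


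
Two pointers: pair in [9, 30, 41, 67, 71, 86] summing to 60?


lo=0(9)+hi=5(86)=95
lo=0(9)+hi=4(71)=80
lo=0(9)+hi=3(67)=76
lo=0(9)+hi=2(41)=50
lo=1(30)+hi=2(41)=71

No pair found


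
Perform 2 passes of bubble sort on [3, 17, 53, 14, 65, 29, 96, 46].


Initial: [3, 17, 53, 14, 65, 29, 96, 46]
Pass 1: [3, 17, 14, 53, 29, 65, 46, 96] (3 swaps)
Pass 2: [3, 14, 17, 29, 53, 46, 65, 96] (3 swaps)

After 2 passes: [3, 14, 17, 29, 53, 46, 65, 96]


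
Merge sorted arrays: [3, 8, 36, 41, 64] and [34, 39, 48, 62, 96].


Take 3 from A
Take 8 from A
Take 34 from B
Take 36 from A
Take 39 from B
Take 41 from A
Take 48 from B
Take 62 from B
Take 64 from A

Merged: [3, 8, 34, 36, 39, 41, 48, 62, 64, 96]


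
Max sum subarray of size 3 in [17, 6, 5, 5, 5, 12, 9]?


[0:3]: 28
[1:4]: 16
[2:5]: 15
[3:6]: 22
[4:7]: 26

Max: 28 at [0:3]


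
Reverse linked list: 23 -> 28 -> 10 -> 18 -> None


Step 1: curr=23, set curr.next=prev(None) | reversed so far: 23
Step 2: curr=28, set curr.next=prev(23) | reversed so far: 28 -> 23
Step 3: curr=10, set curr.next=prev(28) | reversed so far: 10 -> 28 -> 23
Step 4: curr=18, set curr.next=prev(10) | reversed so far: 18 -> 10 -> 28 -> 23

18 -> 10 -> 28 -> 23 -> None


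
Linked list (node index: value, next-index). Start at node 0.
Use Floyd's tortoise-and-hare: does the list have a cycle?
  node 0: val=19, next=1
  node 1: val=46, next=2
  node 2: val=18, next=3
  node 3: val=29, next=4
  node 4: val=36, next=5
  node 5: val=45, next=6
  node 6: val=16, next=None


Floyd's tortoise (slow, +1) and hare (fast, +2):
  init: slow=0, fast=0
  step 1: slow=1, fast=2
  step 2: slow=2, fast=4
  step 3: slow=3, fast=6
  step 4: fast -> None, no cycle

Cycle: no


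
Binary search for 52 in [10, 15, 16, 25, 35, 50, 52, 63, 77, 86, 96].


Step 1: lo=0, hi=10, mid=5, val=50
Step 2: lo=6, hi=10, mid=8, val=77
Step 3: lo=6, hi=7, mid=6, val=52

Found at index 6


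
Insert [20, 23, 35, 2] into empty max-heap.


Insert 20: [20]
Insert 23: [23, 20]
Insert 35: [35, 20, 23]
Insert 2: [35, 20, 23, 2]

Final heap: [35, 20, 23, 2]


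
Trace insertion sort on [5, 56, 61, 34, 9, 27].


Initial: [5, 56, 61, 34, 9, 27]
Insert 56: [5, 56, 61, 34, 9, 27]
Insert 61: [5, 56, 61, 34, 9, 27]
Insert 34: [5, 34, 56, 61, 9, 27]
Insert 9: [5, 9, 34, 56, 61, 27]
Insert 27: [5, 9, 27, 34, 56, 61]

Sorted: [5, 9, 27, 34, 56, 61]


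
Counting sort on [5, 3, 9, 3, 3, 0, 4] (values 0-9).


Input: [5, 3, 9, 3, 3, 0, 4]
Counts: [1, 0, 0, 3, 1, 1, 0, 0, 0, 1]

Sorted: [0, 3, 3, 3, 4, 5, 9]


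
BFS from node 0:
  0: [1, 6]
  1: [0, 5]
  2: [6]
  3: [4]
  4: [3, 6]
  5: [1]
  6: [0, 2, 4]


Visit 0, enqueue [1, 6]
Visit 1, enqueue [5]
Visit 6, enqueue [2, 4]
Visit 5, enqueue []
Visit 2, enqueue []
Visit 4, enqueue [3]
Visit 3, enqueue []

BFS order: [0, 1, 6, 5, 2, 4, 3]


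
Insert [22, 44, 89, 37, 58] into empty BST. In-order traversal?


Insert 22: root
Insert 44: R from 22
Insert 89: R from 22 -> R from 44
Insert 37: R from 22 -> L from 44
Insert 58: R from 22 -> R from 44 -> L from 89

In-order: [22, 37, 44, 58, 89]


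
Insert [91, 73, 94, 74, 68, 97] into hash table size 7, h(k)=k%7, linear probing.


Insert 91: h=0 -> slot 0
Insert 73: h=3 -> slot 3
Insert 94: h=3, 1 probes -> slot 4
Insert 74: h=4, 1 probes -> slot 5
Insert 68: h=5, 1 probes -> slot 6
Insert 97: h=6, 2 probes -> slot 1

Table: [91, 97, None, 73, 94, 74, 68]


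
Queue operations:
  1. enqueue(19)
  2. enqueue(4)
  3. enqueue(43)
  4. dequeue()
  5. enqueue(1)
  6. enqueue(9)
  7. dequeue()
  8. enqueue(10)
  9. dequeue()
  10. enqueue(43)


enqueue(19) -> [19]
enqueue(4) -> [19, 4]
enqueue(43) -> [19, 4, 43]
dequeue()->19, [4, 43]
enqueue(1) -> [4, 43, 1]
enqueue(9) -> [4, 43, 1, 9]
dequeue()->4, [43, 1, 9]
enqueue(10) -> [43, 1, 9, 10]
dequeue()->43, [1, 9, 10]
enqueue(43) -> [1, 9, 10, 43]

Final queue: [1, 9, 10, 43]


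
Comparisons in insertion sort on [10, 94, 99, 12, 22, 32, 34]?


Algorithm: insertion sort
Input: [10, 94, 99, 12, 22, 32, 34]
Sorted: [10, 12, 22, 32, 34, 94, 99]

14


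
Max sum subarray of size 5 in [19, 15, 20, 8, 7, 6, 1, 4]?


[0:5]: 69
[1:6]: 56
[2:7]: 42
[3:8]: 26

Max: 69 at [0:5]


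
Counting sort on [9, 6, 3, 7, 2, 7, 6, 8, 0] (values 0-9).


Input: [9, 6, 3, 7, 2, 7, 6, 8, 0]
Counts: [1, 0, 1, 1, 0, 0, 2, 2, 1, 1]

Sorted: [0, 2, 3, 6, 6, 7, 7, 8, 9]


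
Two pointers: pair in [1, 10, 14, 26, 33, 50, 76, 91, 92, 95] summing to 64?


lo=0(1)+hi=9(95)=96
lo=0(1)+hi=8(92)=93
lo=0(1)+hi=7(91)=92
lo=0(1)+hi=6(76)=77
lo=0(1)+hi=5(50)=51
lo=1(10)+hi=5(50)=60
lo=2(14)+hi=5(50)=64

Yes: 14+50=64


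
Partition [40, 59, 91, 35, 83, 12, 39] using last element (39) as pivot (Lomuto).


Pivot: 39
  35 <= 39: swap -> [35, 59, 91, 40, 83, 12, 39]
  12 <= 39: swap -> [35, 12, 91, 40, 83, 59, 39]
Place pivot at 2: [35, 12, 39, 40, 83, 59, 91]

Partitioned: [35, 12, 39, 40, 83, 59, 91]


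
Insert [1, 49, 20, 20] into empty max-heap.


Insert 1: [1]
Insert 49: [49, 1]
Insert 20: [49, 1, 20]
Insert 20: [49, 20, 20, 1]

Final heap: [49, 20, 20, 1]


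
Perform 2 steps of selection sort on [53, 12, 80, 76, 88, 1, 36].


Initial: [53, 12, 80, 76, 88, 1, 36]
Step 1: min=1 at 5
  Swap: [1, 12, 80, 76, 88, 53, 36]
Step 2: min=12 at 1
  Swap: [1, 12, 80, 76, 88, 53, 36]

After 2 steps: [1, 12, 80, 76, 88, 53, 36]


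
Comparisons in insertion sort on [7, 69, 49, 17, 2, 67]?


Algorithm: insertion sort
Input: [7, 69, 49, 17, 2, 67]
Sorted: [2, 7, 17, 49, 67, 69]

12


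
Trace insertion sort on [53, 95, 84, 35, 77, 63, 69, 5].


Initial: [53, 95, 84, 35, 77, 63, 69, 5]
Insert 95: [53, 95, 84, 35, 77, 63, 69, 5]
Insert 84: [53, 84, 95, 35, 77, 63, 69, 5]
Insert 35: [35, 53, 84, 95, 77, 63, 69, 5]
Insert 77: [35, 53, 77, 84, 95, 63, 69, 5]
Insert 63: [35, 53, 63, 77, 84, 95, 69, 5]
Insert 69: [35, 53, 63, 69, 77, 84, 95, 5]
Insert 5: [5, 35, 53, 63, 69, 77, 84, 95]

Sorted: [5, 35, 53, 63, 69, 77, 84, 95]


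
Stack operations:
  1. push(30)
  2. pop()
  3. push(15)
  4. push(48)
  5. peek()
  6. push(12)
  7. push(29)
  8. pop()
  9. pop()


push(30) -> [30]
pop()->30, []
push(15) -> [15]
push(48) -> [15, 48]
peek()->48
push(12) -> [15, 48, 12]
push(29) -> [15, 48, 12, 29]
pop()->29, [15, 48, 12]
pop()->12, [15, 48]

Final stack: [15, 48]


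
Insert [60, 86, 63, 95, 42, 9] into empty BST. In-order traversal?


Insert 60: root
Insert 86: R from 60
Insert 63: R from 60 -> L from 86
Insert 95: R from 60 -> R from 86
Insert 42: L from 60
Insert 9: L from 60 -> L from 42

In-order: [9, 42, 60, 63, 86, 95]


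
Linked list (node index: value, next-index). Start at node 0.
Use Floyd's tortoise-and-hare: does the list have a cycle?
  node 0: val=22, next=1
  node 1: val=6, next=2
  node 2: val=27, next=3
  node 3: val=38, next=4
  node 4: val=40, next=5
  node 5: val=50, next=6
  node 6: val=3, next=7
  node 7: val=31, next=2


Floyd's tortoise (slow, +1) and hare (fast, +2):
  init: slow=0, fast=0
  step 1: slow=1, fast=2
  step 2: slow=2, fast=4
  step 3: slow=3, fast=6
  step 4: slow=4, fast=2
  step 5: slow=5, fast=4
  step 6: slow=6, fast=6
  slow == fast at node 6: cycle detected

Cycle: yes


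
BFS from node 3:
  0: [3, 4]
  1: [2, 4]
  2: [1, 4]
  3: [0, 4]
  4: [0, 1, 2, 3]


Visit 3, enqueue [0, 4]
Visit 0, enqueue []
Visit 4, enqueue [1, 2]
Visit 1, enqueue []
Visit 2, enqueue []

BFS order: [3, 0, 4, 1, 2]


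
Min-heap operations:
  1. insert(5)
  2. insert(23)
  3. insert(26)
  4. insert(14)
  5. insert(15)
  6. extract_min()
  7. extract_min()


insert(5) -> [5]
insert(23) -> [5, 23]
insert(26) -> [5, 23, 26]
insert(14) -> [5, 14, 26, 23]
insert(15) -> [5, 14, 26, 23, 15]
extract_min()->5, [14, 15, 26, 23]
extract_min()->14, [15, 23, 26]

Final heap: [15, 23, 26]


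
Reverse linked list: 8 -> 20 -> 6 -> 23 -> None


Step 1: curr=8, set curr.next=prev(None) | reversed so far: 8
Step 2: curr=20, set curr.next=prev(8) | reversed so far: 20 -> 8
Step 3: curr=6, set curr.next=prev(20) | reversed so far: 6 -> 20 -> 8
Step 4: curr=23, set curr.next=prev(6) | reversed so far: 23 -> 6 -> 20 -> 8

23 -> 6 -> 20 -> 8 -> None


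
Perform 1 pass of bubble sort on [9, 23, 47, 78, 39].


Initial: [9, 23, 47, 78, 39]
Pass 1: [9, 23, 47, 39, 78] (1 swaps)

After 1 pass: [9, 23, 47, 39, 78]


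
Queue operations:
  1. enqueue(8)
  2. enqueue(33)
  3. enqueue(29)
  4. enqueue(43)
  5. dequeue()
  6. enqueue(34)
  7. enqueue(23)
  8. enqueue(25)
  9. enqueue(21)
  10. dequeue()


enqueue(8) -> [8]
enqueue(33) -> [8, 33]
enqueue(29) -> [8, 33, 29]
enqueue(43) -> [8, 33, 29, 43]
dequeue()->8, [33, 29, 43]
enqueue(34) -> [33, 29, 43, 34]
enqueue(23) -> [33, 29, 43, 34, 23]
enqueue(25) -> [33, 29, 43, 34, 23, 25]
enqueue(21) -> [33, 29, 43, 34, 23, 25, 21]
dequeue()->33, [29, 43, 34, 23, 25, 21]

Final queue: [29, 43, 34, 23, 25, 21]


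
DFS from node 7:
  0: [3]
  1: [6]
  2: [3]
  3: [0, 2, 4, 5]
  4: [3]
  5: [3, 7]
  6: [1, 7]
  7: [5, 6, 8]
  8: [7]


Visit 7, push [8, 6, 5]
Visit 5, push [3]
Visit 3, push [4, 2, 0]
Visit 0, push []
Visit 2, push []
Visit 4, push []
Visit 6, push [1]
Visit 1, push []
Visit 8, push []

DFS order: [7, 5, 3, 0, 2, 4, 6, 1, 8]


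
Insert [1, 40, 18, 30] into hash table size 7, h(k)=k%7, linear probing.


Insert 1: h=1 -> slot 1
Insert 40: h=5 -> slot 5
Insert 18: h=4 -> slot 4
Insert 30: h=2 -> slot 2

Table: [None, 1, 30, None, 18, 40, None]


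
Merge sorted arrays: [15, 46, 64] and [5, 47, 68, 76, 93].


Take 5 from B
Take 15 from A
Take 46 from A
Take 47 from B
Take 64 from A

Merged: [5, 15, 46, 47, 64, 68, 76, 93]


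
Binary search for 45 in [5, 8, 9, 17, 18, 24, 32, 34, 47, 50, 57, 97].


Step 1: lo=0, hi=11, mid=5, val=24
Step 2: lo=6, hi=11, mid=8, val=47
Step 3: lo=6, hi=7, mid=6, val=32
Step 4: lo=7, hi=7, mid=7, val=34

Not found


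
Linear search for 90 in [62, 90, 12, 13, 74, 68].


i=0: 62!=90
i=1: 90==90 found!

Found at 1, 2 comps


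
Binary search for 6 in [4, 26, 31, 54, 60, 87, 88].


Step 1: lo=0, hi=6, mid=3, val=54
Step 2: lo=0, hi=2, mid=1, val=26
Step 3: lo=0, hi=0, mid=0, val=4

Not found


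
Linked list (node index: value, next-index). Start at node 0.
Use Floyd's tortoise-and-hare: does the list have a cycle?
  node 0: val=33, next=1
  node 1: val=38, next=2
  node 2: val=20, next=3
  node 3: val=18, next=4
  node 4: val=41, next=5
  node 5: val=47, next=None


Floyd's tortoise (slow, +1) and hare (fast, +2):
  init: slow=0, fast=0
  step 1: slow=1, fast=2
  step 2: slow=2, fast=4
  step 3: fast 4->5->None, no cycle

Cycle: no


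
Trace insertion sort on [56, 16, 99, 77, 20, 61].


Initial: [56, 16, 99, 77, 20, 61]
Insert 16: [16, 56, 99, 77, 20, 61]
Insert 99: [16, 56, 99, 77, 20, 61]
Insert 77: [16, 56, 77, 99, 20, 61]
Insert 20: [16, 20, 56, 77, 99, 61]
Insert 61: [16, 20, 56, 61, 77, 99]

Sorted: [16, 20, 56, 61, 77, 99]


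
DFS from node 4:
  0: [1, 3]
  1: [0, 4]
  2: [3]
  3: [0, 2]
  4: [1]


Visit 4, push [1]
Visit 1, push [0]
Visit 0, push [3]
Visit 3, push [2]
Visit 2, push []

DFS order: [4, 1, 0, 3, 2]


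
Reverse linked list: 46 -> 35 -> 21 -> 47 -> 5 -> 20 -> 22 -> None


Step 1: curr=46, set curr.next=prev(None) | reversed so far: 46
Step 2: curr=35, set curr.next=prev(46) | reversed so far: 35 -> 46
Step 3: curr=21, set curr.next=prev(35) | reversed so far: 21 -> 35 -> 46
Step 4: curr=47, set curr.next=prev(21) | reversed so far: 47 -> 21 -> 35 -> 46
Step 5: curr=5, set curr.next=prev(47) | reversed so far: 5 -> 47 -> 21 -> 35 -> 46
Step 6: curr=20, set curr.next=prev(5) | reversed so far: 20 -> 5 -> 47 -> 21 -> 35 -> 46
Step 7: curr=22, set curr.next=prev(20) | reversed so far: 22 -> 20 -> 5 -> 47 -> 21 -> 35 -> 46

22 -> 20 -> 5 -> 47 -> 21 -> 35 -> 46 -> None
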